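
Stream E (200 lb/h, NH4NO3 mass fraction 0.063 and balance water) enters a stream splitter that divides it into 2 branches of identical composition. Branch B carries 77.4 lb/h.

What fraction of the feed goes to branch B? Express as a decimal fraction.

0.387

Fraction to B = 77.4/200 = 0.3870.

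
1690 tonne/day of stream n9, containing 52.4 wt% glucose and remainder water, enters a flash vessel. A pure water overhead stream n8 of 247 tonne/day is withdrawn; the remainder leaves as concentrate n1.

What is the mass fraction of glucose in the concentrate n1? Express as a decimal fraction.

glucose is not removed: 1690×0.524 = 885.56 tonne/day of glucose enters n1.
Concentrate = 1690 − 247 = 1443 tonne/day.
Mass fraction = 885.56/1443 = 0.614.

0.614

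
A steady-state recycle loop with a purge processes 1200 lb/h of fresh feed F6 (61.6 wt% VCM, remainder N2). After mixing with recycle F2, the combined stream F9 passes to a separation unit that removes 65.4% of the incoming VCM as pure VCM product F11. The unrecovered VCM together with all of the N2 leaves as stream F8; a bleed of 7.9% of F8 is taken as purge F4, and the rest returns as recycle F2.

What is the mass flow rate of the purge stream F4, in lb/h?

490.5 lb/h

N2 enters only via F6 and leaves only via the purge: 1200×0.384 = 0.079×(N2 in F8), and the separation unit passes all N2, so N2 in F9 = N2 in F8 = 5832.9 lb/h.
VCM in F9: m_A = 1200×0.616 + (1−0.079)·(1−0.654)·m_A, so m_A = 739.2/0.6813 = 1084.9 lb/h.
F8 = (1−0.654)×1084.9 + 5832.9 = 6208.3 lb/h.
Purge F4 = 0.079×6208.3 = 490.46 lb/h.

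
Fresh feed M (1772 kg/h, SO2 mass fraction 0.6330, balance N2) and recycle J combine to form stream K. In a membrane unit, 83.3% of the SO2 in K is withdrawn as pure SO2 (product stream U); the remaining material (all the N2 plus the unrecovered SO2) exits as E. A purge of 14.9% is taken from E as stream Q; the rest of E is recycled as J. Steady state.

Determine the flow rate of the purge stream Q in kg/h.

682.9 kg/h

N2 enters only via M and leaves only via the purge: 1772×0.367 = 0.149×(N2 in E), and the membrane unit passes all N2, so N2 in K = N2 in E = 4364.6 kg/h.
SO2 in K: m_A = 1772×0.633 + (1−0.149)·(1−0.833)·m_A, so m_A = 1121.7/0.8579 = 1307.5 kg/h.
E = (1−0.833)×1307.5 + 4364.6 = 4582.9 kg/h.
Purge Q = 0.149×4582.9 = 682.86 kg/h.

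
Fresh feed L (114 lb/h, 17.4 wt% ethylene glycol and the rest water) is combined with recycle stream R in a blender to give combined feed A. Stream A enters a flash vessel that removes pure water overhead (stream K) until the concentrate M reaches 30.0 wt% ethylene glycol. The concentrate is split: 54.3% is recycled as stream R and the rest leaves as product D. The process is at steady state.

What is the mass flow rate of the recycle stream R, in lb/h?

Overall ethylene glycol balance (none leaves overhead): ethylene glycol in fresh feed = ethylene glycol in product, i.e. 114×0.174 = (1−0.543)·M·0.300.
M = 19.836/(0.300×0.457) = 144.68 lb/h.
Recycle R = 0.543×144.68 = 78.563 lb/h.

78.56 lb/h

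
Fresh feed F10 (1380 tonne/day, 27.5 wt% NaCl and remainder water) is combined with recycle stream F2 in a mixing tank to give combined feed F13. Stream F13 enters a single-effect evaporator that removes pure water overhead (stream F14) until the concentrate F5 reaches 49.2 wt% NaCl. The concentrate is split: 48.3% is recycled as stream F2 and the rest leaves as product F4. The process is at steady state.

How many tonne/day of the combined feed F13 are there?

2101 tonne/day

Overall NaCl balance (none leaves overhead): NaCl in fresh feed = NaCl in product, i.e. 1380×0.275 = (1−0.483)·F5·0.492.
F5 = 379.5/(0.492×0.517) = 1492 tonne/day.
Recycle F2 = 0.483×1492 = 720.61 tonne/day.
Combined feed F13 = 1380 + 720.61 = 2100.6 tonne/day.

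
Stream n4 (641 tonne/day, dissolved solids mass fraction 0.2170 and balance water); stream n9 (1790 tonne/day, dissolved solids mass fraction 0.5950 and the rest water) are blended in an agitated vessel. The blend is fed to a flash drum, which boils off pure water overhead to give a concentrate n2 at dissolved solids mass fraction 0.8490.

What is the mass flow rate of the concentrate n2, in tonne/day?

1418 tonne/day

dissolved solids entering = 641×0.217 + 1790×0.595 = 1204.1 tonne/day.
All dissolved solids reports to n2, so n2 = 1204.1/0.849 = 1418.3 tonne/day.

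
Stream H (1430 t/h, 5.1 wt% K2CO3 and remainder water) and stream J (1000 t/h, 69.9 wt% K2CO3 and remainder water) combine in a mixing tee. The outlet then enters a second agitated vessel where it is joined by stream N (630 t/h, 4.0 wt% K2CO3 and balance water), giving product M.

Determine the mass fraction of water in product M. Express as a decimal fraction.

0.7395

Overall, product flow = 3060 t/h.
water in = 1430×0.949 + 1000×0.301 + 630×0.960 = 2262.9 t/h.
water fraction in M = 0.7395.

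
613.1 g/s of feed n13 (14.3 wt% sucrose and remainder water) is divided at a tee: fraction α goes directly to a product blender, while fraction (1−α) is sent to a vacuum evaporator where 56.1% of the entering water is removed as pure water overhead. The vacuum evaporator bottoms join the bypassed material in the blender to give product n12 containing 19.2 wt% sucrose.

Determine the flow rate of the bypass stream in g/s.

287.7 g/s

All 613.1×0.143 = 87.673 g/s of sucrose reaches n12, so n12 = 87.673/0.192 = 456.63 g/s and vapour = 156.47 g/s.
The evaporator receives (1−α)·613.1 of feed at 0.857 water and removes 0.561 of that water:
0.561×0.857×(1−α)×613.1 = 156.47
(1−α) = 156.47/294.76 = 0.5308;  α = 0.4692.
Bypass flow = 0.4692×613.1 = 287.65 g/s.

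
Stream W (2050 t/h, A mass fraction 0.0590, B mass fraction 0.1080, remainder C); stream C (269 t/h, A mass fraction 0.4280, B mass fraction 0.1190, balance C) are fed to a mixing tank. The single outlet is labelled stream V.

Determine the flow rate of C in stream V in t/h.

1830 t/h

C out = C in = 2050×0.833 + 269×0.453 = 1829.5 t/h.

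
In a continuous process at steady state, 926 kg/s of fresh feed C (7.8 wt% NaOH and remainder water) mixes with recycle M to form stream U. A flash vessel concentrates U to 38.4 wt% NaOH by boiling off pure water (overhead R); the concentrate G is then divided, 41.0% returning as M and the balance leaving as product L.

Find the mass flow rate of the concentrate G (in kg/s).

318.8 kg/s

Overall NaOH balance (none leaves overhead): NaOH in fresh feed = NaOH in product, i.e. 926×0.078 = (1−0.410)·G·0.384.
G = 72.228/(0.384×0.590) = 318.8 kg/s.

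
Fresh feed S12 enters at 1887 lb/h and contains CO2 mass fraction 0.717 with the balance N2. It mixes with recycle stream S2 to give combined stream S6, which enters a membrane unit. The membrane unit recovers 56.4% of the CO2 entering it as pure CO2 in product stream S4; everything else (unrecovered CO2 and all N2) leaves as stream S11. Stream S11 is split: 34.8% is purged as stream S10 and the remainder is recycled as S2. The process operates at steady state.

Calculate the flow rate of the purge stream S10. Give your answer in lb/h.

N2 enters only via S12 and leaves only via the purge: 1887×0.283 = 0.348×(N2 in S11), and the membrane unit passes all N2, so N2 in S6 = N2 in S11 = 1534.5 lb/h.
CO2 in S6: m_A = 1887×0.717 + (1−0.348)·(1−0.564)·m_A, so m_A = 1353/0.7157 = 1890.4 lb/h.
S11 = (1−0.564)×1890.4 + 1534.5 = 2358.7 lb/h.
Purge S10 = 0.348×2358.7 = 820.84 lb/h.

820.8 lb/h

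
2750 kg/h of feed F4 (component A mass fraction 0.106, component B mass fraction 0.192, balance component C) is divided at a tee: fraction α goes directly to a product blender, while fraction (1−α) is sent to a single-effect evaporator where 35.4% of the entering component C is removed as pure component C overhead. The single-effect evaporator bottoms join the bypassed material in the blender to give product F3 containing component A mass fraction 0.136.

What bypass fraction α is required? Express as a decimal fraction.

All 2750×0.106 = 291.5 kg/h of component A reaches F3, so F3 = 291.5/0.136 = 2143.4 kg/h and vapour = 606.62 kg/h.
The evaporator receives (1−α)·2750 of feed at 0.702 component C and removes 0.354 of that component C:
0.354×0.702×(1−α)×2750 = 606.62
(1−α) = 606.62/683.4 = 0.8877;  α = 0.1123.

0.112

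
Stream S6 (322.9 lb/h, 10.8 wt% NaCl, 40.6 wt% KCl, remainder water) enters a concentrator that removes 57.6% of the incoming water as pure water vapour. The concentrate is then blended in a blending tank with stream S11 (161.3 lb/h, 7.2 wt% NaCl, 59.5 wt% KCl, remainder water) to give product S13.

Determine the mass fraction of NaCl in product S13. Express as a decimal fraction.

Vapour removed = 0.576×0.486×322.9 = 90.391 lb/h; concentrate = 232.51 lb/h.
NaCl reaching the mixer = 34.873 (from concentrate) + 161.3×0.072 = 46.487 lb/h.
Product flow = 232.51 + 161.3 = 393.81 lb/h; NaCl fraction = 0.1180.

0.1180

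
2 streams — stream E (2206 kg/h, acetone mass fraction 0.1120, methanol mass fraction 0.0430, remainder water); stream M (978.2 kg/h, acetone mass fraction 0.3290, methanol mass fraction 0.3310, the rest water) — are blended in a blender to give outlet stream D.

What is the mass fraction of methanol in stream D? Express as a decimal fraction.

0.1315

Total flow out = 2206 + 978.2 = 3184.2 kg/h.
methanol in = 2206×0.043 + 978.2×0.331 = 418.64 kg/h.
methanol mass fraction in D = 418.64/3184.2 = 0.1315.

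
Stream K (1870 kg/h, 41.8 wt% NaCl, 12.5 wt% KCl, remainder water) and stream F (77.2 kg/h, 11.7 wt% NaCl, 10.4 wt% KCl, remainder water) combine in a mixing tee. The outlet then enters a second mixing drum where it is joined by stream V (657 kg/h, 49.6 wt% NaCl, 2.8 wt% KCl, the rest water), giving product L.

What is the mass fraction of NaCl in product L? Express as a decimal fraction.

0.429

Overall, product flow = 2604.2 kg/h.
NaCl in = 1870×0.418 + 77.2×0.117 + 657×0.496 = 1116.6 kg/h.
NaCl fraction in L = 0.429.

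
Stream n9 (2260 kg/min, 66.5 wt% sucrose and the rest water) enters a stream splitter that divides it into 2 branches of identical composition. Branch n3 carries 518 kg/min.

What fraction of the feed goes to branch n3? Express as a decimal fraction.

0.229

Fraction to n3 = 518/2260 = 0.2292.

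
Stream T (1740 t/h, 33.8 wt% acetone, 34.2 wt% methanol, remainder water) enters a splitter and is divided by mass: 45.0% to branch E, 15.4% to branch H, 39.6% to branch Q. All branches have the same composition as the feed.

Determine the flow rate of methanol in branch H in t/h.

91.64 t/h

Branch H total = 0.154×1740 = 267.96 t/h.
methanol in H = 0.342×267.96 = 91.642 t/h.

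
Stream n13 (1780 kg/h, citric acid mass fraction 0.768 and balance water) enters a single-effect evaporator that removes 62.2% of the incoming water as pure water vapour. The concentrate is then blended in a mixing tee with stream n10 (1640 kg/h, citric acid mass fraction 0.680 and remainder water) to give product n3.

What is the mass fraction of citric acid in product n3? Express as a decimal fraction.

Vapour removed = 0.622×0.232×1780 = 256.86 kg/h; concentrate = 1523.1 kg/h.
citric acid reaching the mixer = 1367 (from concentrate) + 1640×0.680 = 2482.2 kg/h.
Product flow = 1523.1 + 1640 = 3163.1 kg/h; citric acid fraction = 0.785.

0.785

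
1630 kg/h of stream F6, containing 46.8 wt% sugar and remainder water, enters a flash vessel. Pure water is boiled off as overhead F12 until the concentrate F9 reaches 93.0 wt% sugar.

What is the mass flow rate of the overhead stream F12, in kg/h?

809.7 kg/h

sugar is conserved: 1630×0.468 = 762.84 kg/h all reports to the concentrate.
Concentrate = 762.84/(target fraction) = 820.26 kg/h.
Overhead = 1630 − 820.26 = 809.74 kg/h.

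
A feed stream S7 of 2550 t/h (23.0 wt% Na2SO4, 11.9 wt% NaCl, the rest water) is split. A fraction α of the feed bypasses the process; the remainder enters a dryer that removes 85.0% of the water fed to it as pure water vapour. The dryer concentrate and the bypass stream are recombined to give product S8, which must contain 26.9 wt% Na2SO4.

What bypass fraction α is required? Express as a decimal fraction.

0.738

All 2550×0.230 = 586.5 t/h of Na2SO4 reaches S8, so S8 = 586.5/0.269 = 2180.3 t/h and vapour = 369.7 t/h.
The evaporator receives (1−α)·2550 of feed at 0.651 water and removes 0.850 of that water:
0.850×0.651×(1−α)×2550 = 369.7
(1−α) = 369.7/1411 = 0.2620;  α = 0.7380.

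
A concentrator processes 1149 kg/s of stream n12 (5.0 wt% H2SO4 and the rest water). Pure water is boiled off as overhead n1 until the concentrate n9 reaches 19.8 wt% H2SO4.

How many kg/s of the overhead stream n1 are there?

H2SO4 is conserved: 1149×0.050 = 57.45 kg/s all reports to the concentrate.
Concentrate = 57.45/(target fraction) = 290.15 kg/s.
Overhead = 1149 − 290.15 = 858.85 kg/s.

858.8 kg/s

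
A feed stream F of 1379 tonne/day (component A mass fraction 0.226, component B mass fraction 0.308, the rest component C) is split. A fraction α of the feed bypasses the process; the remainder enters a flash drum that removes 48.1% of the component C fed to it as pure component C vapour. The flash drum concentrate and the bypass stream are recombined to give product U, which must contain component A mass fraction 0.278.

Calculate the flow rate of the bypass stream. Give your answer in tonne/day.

All 1379×0.226 = 311.65 tonne/day of component A reaches U, so U = 311.65/0.278 = 1121.1 tonne/day and vapour = 257.94 tonne/day.
The evaporator receives (1−α)·1379 of feed at 0.466 component C and removes 0.481 of that component C:
0.481×0.466×(1−α)×1379 = 257.94
(1−α) = 257.94/309.1 = 0.8345;  α = 0.1655.
Bypass flow = 0.1655×1379 = 228.22 tonne/day.

228.2 tonne/day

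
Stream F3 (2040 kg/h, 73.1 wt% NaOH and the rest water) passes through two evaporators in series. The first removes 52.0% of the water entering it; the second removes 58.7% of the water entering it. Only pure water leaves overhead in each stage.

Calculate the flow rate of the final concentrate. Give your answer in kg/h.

1600 kg/h

water in feed = 2040×0.269 = 548.76 kg/h.
After stage 1: water left = (1−0.520)×548.76 = 263.4; stream total = 1754.6 kg/h.
After stage 2: water left = (1−0.587)×263.4 = 108.79; final concentrate = 1600 kg/h.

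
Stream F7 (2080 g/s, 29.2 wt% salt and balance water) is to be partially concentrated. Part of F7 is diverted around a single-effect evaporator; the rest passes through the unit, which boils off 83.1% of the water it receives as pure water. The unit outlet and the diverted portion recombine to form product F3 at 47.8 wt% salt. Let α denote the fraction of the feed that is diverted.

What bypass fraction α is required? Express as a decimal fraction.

0.339

All 2080×0.292 = 607.36 g/s of salt reaches F3, so F3 = 607.36/0.478 = 1270.6 g/s and vapour = 809.37 g/s.
The evaporator receives (1−α)·2080 of feed at 0.708 water and removes 0.831 of that water:
0.831×0.708×(1−α)×2080 = 809.37
(1−α) = 809.37/1223.8 = 0.6614;  α = 0.3386.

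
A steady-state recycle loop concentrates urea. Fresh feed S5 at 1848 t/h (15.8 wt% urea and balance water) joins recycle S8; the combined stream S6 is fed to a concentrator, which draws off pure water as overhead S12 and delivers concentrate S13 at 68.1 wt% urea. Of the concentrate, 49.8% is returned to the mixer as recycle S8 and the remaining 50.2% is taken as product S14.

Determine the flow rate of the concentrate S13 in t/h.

Overall urea balance (none leaves overhead): urea in fresh feed = urea in product, i.e. 1848×0.158 = (1−0.498)·S13·0.681.
S13 = 291.98/(0.681×0.502) = 854.1 t/h.

854.1 t/h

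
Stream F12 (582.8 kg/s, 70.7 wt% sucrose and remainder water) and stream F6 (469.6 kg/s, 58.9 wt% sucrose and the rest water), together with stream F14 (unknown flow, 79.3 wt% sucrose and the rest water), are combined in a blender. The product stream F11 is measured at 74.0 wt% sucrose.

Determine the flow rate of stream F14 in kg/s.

1701 kg/s

Let F14 be the unknown flow. Total out = 1052.4 + F14.
sucrose balance: 688.63 + 0.793·F14 = 0.740·(1052.4 + F14)
(0.793 − 0.740)·F14 = 0.740×1052.4 − 688.63 = 90.142
F14 = 90.142 / 0.053 = 1700.8 kg/s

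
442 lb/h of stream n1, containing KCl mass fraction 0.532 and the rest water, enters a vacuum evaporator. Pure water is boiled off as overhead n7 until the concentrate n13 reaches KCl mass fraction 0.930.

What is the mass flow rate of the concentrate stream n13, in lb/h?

KCl is conserved: 442×0.532 = 235.14 lb/h all reports to the concentrate.
Concentrate = 235.14/(target fraction) = 252.84 lb/h.

252.8 lb/h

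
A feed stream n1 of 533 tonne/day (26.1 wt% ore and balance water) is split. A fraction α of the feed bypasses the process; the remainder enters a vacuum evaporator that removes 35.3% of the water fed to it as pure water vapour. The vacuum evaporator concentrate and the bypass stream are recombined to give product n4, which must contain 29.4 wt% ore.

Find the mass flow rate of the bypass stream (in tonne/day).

303.7 tonne/day

All 533×0.261 = 139.11 tonne/day of ore reaches n4, so n4 = 139.11/0.294 = 473.17 tonne/day and vapour = 59.827 tonne/day.
The evaporator receives (1−α)·533 of feed at 0.739 water and removes 0.353 of that water:
0.353×0.739×(1−α)×533 = 59.827
(1−α) = 59.827/139.04 = 0.4303;  α = 0.5697.
Bypass flow = 0.5697×533 = 303.66 tonne/day.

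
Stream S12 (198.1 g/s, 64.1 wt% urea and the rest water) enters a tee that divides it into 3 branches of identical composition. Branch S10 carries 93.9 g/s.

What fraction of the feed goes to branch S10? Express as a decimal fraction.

0.474

Fraction to S10 = 93.9/198.1 = 0.4740.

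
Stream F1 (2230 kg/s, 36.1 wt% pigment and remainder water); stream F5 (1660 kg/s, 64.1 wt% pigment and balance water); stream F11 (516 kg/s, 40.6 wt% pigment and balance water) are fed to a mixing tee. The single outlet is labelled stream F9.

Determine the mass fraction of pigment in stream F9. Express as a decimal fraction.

0.4718

Total flow out = 2230 + 1660 + 516 = 4406 kg/s.
pigment in = 2230×0.361 + 1660×0.641 + 516×0.406 = 2078.6 kg/s.
pigment mass fraction in F9 = 2078.6/4406 = 0.4718.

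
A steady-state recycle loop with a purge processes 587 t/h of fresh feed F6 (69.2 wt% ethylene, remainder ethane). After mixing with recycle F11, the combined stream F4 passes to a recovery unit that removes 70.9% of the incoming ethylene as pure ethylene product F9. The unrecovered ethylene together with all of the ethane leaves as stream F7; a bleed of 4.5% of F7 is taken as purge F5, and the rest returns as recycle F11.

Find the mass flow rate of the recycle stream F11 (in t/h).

3993 t/h

ethane enters only via F6 and leaves only via the purge: 587×0.308 = 0.045×(ethane in F7), and the recovery unit passes all ethane, so ethane in F4 = ethane in F7 = 4017.7 t/h.
ethylene in F4: m_A = 587×0.692 + (1−0.045)·(1−0.709)·m_A, so m_A = 406.2/0.7221 = 562.54 t/h.
F7 = (1−0.709)×562.54 + 4017.7 = 4181.4 t/h.
Recycle F11 = (1−0.045)×4181.4 = 3993.2 t/h.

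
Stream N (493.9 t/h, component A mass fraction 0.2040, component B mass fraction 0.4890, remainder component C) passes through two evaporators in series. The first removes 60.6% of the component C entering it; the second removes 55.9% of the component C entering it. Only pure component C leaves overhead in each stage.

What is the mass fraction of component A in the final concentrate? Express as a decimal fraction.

0.2733

component C in feed = 493.9×0.307 = 151.63 t/h.
After stage 1: component C left = (1−0.606)×151.63 = 59.741; stream total = 402.01 t/h.
After stage 2: component C left = (1−0.559)×59.741 = 26.346; final concentrate = 368.62 t/h.
component A fraction = 100.76/368.62 = 0.2733.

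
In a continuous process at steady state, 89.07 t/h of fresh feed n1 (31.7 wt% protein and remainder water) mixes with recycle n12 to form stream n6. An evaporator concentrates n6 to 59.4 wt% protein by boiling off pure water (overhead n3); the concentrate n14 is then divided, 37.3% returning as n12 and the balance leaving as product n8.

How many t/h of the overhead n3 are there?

41.54 t/h

Overall protein balance (none leaves overhead): protein in fresh feed = protein in product, i.e. 89.07×0.317 = (1−0.373)·n14·0.594.
n14 = 28.235/(0.594×0.627) = 75.812 t/h.
Recycle n12 = 0.373×75.812 = 28.278 t/h.
Combined feed n6 = 89.07 + 28.278 = 117.35 t/h.
Overhead n3 = n6 − n14 = 117.35 − 75.812 = 41.536 t/h.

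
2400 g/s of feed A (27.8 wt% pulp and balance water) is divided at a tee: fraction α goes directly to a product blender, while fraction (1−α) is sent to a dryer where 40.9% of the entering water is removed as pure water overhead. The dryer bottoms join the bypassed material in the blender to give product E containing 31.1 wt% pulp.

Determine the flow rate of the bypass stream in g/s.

All 2400×0.278 = 667.2 g/s of pulp reaches E, so E = 667.2/0.311 = 2145.3 g/s and vapour = 254.66 g/s.
The evaporator receives (1−α)·2400 of feed at 0.722 water and removes 0.409 of that water:
0.409×0.722×(1−α)×2400 = 254.66
(1−α) = 254.66/708.72 = 0.3593;  α = 0.6407.
Bypass flow = 0.6407×2400 = 1537.6 g/s.

1538 g/s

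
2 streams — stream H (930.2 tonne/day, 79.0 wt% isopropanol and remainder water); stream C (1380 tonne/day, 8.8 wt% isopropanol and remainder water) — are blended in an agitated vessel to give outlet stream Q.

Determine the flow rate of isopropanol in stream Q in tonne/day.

856.3 tonne/day

isopropanol out = isopropanol in = 930.2×0.790 + 1380×0.088 = 856.3 tonne/day.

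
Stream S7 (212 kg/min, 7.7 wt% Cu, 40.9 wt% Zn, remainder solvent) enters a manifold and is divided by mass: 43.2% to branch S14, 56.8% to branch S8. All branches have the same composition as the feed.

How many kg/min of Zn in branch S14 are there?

Branch S14 total = 0.432×212 = 91.584 kg/min.
Zn in S14 = 0.409×91.584 = 37.458 kg/min.

37.46 kg/min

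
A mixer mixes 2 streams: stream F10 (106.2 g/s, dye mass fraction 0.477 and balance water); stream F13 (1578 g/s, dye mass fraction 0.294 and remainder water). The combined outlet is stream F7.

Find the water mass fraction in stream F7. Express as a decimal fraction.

0.694

Total flow out = 106.2 + 1578 = 1684.2 g/s.
water in = 106.2×0.523 + 1578×0.706 = 1169.6 g/s.
water mass fraction in F7 = 1169.6/1684.2 = 0.694.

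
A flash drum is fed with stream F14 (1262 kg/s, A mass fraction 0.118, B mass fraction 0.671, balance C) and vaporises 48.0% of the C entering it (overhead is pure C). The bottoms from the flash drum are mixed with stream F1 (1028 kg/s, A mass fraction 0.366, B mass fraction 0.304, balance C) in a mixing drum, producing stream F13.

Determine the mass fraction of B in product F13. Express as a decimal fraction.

Vapour removed = 0.480×0.211×1262 = 127.82 kg/s; concentrate = 1134.2 kg/s.
B reaching the mixer = 846.8 (from concentrate) + 1028×0.304 = 1159.3 kg/s.
Product flow = 1134.2 + 1028 = 2162.2 kg/s; B fraction = 0.536.

0.536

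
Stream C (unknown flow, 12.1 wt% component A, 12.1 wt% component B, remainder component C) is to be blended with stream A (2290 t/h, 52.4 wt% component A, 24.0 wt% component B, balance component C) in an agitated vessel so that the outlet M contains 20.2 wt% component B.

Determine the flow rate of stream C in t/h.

1074 t/h

Let C be the unknown flow. Total out = 2290 + C.
component B balance: 549.6 + 0.121·C = 0.202·(2290 + C)
(0.121 − 0.202)·C = 0.202×2290 − 549.6 = -87.02
C = -87.02 / -0.081 = 1074.3 t/h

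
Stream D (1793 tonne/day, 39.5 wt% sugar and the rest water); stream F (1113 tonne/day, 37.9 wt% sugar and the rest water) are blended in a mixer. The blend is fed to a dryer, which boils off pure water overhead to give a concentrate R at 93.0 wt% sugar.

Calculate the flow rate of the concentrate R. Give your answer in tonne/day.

1215 tonne/day

sugar entering = 1793×0.395 + 1113×0.379 = 1130.1 tonne/day.
All sugar reports to R, so R = 1130.1/0.930 = 1215.1 tonne/day.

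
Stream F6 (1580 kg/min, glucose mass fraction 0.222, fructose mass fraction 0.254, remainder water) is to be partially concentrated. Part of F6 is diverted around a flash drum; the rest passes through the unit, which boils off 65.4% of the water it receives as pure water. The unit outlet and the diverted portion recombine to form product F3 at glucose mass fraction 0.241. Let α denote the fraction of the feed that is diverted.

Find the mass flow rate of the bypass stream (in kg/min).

All 1580×0.222 = 350.76 kg/min of glucose reaches F3, so F3 = 350.76/0.241 = 1455.4 kg/min and vapour = 124.56 kg/min.
The evaporator receives (1−α)·1580 of feed at 0.524 water and removes 0.654 of that water:
0.654×0.524×(1−α)×1580 = 124.56
(1−α) = 124.56/541.46 = 0.2301;  α = 0.7699.
Bypass flow = 0.7699×1580 = 1216.5 kg/min.

1217 kg/min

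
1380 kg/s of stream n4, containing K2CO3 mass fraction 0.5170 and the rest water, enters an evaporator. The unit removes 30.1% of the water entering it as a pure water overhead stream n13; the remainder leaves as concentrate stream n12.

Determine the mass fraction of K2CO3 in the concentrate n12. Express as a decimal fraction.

0.6049

K2CO3 is not removed: 1380×0.517 = 713.46 kg/s of K2CO3 enters n12.
water entering = 1380×0.483 = 666.54 kg/s; overhead removed = 0.301×666.54 = 200.63 kg/s.
Concentrate = 1380 − 200.63 = 1179.4 kg/s.
Mass fraction = 713.46/1179.4 = 0.6049.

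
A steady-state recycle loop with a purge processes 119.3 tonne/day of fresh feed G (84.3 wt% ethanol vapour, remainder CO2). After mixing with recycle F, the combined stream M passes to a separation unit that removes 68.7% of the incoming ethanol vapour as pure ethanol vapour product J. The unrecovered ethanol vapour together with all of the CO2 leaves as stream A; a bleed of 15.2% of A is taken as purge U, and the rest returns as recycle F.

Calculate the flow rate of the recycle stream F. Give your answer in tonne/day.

CO2 enters only via G and leaves only via the purge: 119.3×0.157 = 0.152×(CO2 in A), and the separation unit passes all CO2, so CO2 in M = CO2 in A = 123.22 tonne/day.
ethanol vapour in M: m_A = 119.3×0.843 + (1−0.152)·(1−0.687)·m_A, so m_A = 100.57/0.7346 = 136.91 tonne/day.
A = (1−0.687)×136.91 + 123.22 = 166.08 tonne/day.
Recycle F = (1−0.152)×166.08 = 140.83 tonne/day.

140.8 tonne/day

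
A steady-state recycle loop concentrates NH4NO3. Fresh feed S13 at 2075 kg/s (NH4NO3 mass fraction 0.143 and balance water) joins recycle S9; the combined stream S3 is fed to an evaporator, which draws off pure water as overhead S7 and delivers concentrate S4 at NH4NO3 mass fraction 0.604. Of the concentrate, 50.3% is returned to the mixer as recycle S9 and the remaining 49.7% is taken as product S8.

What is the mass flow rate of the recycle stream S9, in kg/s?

497.2 kg/s

Overall NH4NO3 balance (none leaves overhead): NH4NO3 in fresh feed = NH4NO3 in product, i.e. 2075×0.143 = (1−0.503)·S4·0.604.
S4 = 296.72/(0.604×0.497) = 988.46 kg/s.
Recycle S9 = 0.503×988.46 = 497.2 kg/s.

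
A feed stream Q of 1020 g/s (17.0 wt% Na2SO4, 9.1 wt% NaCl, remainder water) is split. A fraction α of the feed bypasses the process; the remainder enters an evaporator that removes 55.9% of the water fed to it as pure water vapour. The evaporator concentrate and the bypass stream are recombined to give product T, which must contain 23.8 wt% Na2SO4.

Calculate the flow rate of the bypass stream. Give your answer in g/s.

314.5 g/s

All 1020×0.170 = 173.4 g/s of Na2SO4 reaches T, so T = 173.4/0.238 = 728.57 g/s and vapour = 291.43 g/s.
The evaporator receives (1−α)·1020 of feed at 0.739 water and removes 0.559 of that water:
0.559×0.739×(1−α)×1020 = 291.43
(1−α) = 291.43/421.36 = 0.6916;  α = 0.3084.
Bypass flow = 0.3084×1020 = 314.53 g/s.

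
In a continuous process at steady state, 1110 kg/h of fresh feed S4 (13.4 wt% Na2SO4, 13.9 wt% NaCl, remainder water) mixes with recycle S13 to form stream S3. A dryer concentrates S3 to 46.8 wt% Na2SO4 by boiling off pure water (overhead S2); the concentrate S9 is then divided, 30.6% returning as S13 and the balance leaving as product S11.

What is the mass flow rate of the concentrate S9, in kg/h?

458 kg/h

Overall Na2SO4 balance (none leaves overhead): Na2SO4 in fresh feed = Na2SO4 in product, i.e. 1110×0.134 = (1−0.306)·S9·0.468.
S9 = 148.74/(0.468×0.694) = 457.95 kg/h.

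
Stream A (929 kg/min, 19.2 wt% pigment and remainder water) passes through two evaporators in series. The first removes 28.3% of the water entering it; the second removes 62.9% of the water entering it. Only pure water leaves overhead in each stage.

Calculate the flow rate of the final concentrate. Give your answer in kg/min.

water in feed = 929×0.808 = 750.63 kg/min.
After stage 1: water left = (1−0.283)×750.63 = 538.2; stream total = 716.57 kg/min.
After stage 2: water left = (1−0.629)×538.2 = 199.67; final concentrate = 378.04 kg/min.

378 kg/min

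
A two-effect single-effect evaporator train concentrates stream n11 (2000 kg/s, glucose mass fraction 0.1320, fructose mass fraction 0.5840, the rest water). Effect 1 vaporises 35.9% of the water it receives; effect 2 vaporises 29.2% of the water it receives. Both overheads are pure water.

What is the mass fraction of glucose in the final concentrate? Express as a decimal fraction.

water in feed = 2000×0.284 = 568 kg/s.
After stage 1: water left = (1−0.359)×568 = 364.09; stream total = 1796.1 kg/s.
After stage 2: water left = (1−0.292)×364.09 = 257.77; final concentrate = 1689.8 kg/s.
glucose fraction = 264/1689.8 = 0.1562.

0.1562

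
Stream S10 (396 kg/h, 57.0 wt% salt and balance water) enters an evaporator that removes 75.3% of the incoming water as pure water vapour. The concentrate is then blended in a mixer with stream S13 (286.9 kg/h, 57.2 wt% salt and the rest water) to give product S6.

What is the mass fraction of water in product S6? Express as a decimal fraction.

0.297

Vapour removed = 0.753×0.430×396 = 128.22 kg/h; concentrate = 267.78 kg/h.
water reaching the mixer = 42.059 (from concentrate) + 286.9×0.428 = 164.85 kg/h.
Product flow = 267.78 + 286.9 = 554.68 kg/h; water fraction = 0.297.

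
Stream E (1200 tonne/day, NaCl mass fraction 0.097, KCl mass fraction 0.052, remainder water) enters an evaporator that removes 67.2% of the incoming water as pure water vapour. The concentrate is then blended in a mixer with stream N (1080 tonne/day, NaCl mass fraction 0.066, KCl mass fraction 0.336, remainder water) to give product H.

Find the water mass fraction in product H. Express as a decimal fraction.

Vapour removed = 0.672×0.851×1200 = 686.25 tonne/day; concentrate = 513.75 tonne/day.
water reaching the mixer = 334.95 (from concentrate) + 1080×0.598 = 980.79 tonne/day.
Product flow = 513.75 + 1080 = 1593.8 tonne/day; water fraction = 0.615.

0.615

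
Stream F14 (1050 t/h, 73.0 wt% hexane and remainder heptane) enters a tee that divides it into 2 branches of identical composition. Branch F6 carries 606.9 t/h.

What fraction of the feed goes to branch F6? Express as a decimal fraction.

Fraction to F6 = 606.9/1050 = 0.5780.

0.578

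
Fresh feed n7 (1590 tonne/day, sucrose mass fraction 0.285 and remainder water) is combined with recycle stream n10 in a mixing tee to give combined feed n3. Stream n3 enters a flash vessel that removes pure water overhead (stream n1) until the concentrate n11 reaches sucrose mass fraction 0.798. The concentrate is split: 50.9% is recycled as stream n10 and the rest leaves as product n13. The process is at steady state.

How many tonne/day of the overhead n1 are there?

Overall sucrose balance (none leaves overhead): sucrose in fresh feed = sucrose in product, i.e. 1590×0.285 = (1−0.509)·n11·0.798.
n11 = 453.15/(0.798×0.491) = 1156.5 tonne/day.
Recycle n10 = 0.509×1156.5 = 588.67 tonne/day.
Combined feed n3 = 1590 + 588.67 = 2178.7 tonne/day.
Overhead n1 = n3 − n11 = 2178.7 − 1156.5 = 1022.1 tonne/day.

1022 tonne/day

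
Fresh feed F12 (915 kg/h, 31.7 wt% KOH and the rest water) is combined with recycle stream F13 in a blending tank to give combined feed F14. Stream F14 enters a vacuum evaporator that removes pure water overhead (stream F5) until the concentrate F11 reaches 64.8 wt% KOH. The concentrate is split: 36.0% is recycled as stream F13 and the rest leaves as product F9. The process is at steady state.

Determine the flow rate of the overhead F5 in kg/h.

Overall KOH balance (none leaves overhead): KOH in fresh feed = KOH in product, i.e. 915×0.317 = (1−0.360)·F11·0.648.
F11 = 290.06/(0.648×0.640) = 699.4 kg/h.
Recycle F13 = 0.360×699.4 = 251.78 kg/h.
Combined feed F14 = 915 + 251.78 = 1166.8 kg/h.
Overhead F5 = F14 − F11 = 1166.8 − 699.4 = 467.38 kg/h.

467.4 kg/h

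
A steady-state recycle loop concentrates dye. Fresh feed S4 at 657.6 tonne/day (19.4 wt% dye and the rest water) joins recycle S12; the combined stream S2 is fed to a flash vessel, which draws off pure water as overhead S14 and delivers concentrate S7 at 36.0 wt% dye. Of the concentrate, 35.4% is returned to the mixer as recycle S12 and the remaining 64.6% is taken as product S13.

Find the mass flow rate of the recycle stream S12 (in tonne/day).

194.2 tonne/day

Overall dye balance (none leaves overhead): dye in fresh feed = dye in product, i.e. 657.6×0.194 = (1−0.354)·S7·0.360.
S7 = 127.57/(0.360×0.646) = 548.57 tonne/day.
Recycle S12 = 0.354×548.57 = 194.19 tonne/day.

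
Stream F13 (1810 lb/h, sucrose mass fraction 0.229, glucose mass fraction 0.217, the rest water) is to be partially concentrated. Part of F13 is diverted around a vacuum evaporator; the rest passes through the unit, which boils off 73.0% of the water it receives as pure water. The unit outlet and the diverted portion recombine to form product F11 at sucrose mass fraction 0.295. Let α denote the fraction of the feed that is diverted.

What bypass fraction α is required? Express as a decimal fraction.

All 1810×0.229 = 414.49 lb/h of sucrose reaches F11, so F11 = 414.49/0.295 = 1405.1 lb/h and vapour = 404.95 lb/h.
The evaporator receives (1−α)·1810 of feed at 0.554 water and removes 0.730 of that water:
0.730×0.554×(1−α)×1810 = 404.95
(1−α) = 404.95/732 = 0.5532;  α = 0.4468.

0.447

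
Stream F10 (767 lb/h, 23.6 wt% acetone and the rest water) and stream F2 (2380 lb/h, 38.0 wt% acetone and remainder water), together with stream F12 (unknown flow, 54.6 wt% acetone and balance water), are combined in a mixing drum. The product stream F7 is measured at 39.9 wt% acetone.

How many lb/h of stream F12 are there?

Let F12 be the unknown flow. Total out = 3147 + F12.
acetone balance: 1085.4 + 0.546·F12 = 0.399·(3147 + F12)
(0.546 − 0.399)·F12 = 0.399×3147 − 1085.4 = 170.24
F12 = 170.24 / 0.147 = 1158.1 lb/h

1158 lb/h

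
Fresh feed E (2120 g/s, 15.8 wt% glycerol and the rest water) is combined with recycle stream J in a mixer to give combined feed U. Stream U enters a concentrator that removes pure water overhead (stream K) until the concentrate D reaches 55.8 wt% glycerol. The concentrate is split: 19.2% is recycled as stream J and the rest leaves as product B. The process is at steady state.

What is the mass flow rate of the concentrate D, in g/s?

Overall glycerol balance (none leaves overhead): glycerol in fresh feed = glycerol in product, i.e. 2120×0.158 = (1−0.192)·D·0.558.
D = 334.96/(0.558×0.808) = 742.93 g/s.

742.9 g/s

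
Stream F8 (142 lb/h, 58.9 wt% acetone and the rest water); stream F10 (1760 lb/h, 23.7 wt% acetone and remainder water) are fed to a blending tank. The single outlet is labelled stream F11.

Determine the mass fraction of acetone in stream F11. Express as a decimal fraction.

0.263

Total flow out = 142 + 1760 = 1902 lb/h.
acetone in = 142×0.589 + 1760×0.237 = 500.76 lb/h.
acetone mass fraction in F11 = 500.76/1902 = 0.263.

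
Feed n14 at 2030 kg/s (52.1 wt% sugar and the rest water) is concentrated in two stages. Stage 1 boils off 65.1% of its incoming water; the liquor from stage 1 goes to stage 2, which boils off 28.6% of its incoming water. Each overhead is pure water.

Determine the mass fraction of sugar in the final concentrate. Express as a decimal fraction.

0.814

water in feed = 2030×0.479 = 972.37 kg/s.
After stage 1: water left = (1−0.651)×972.37 = 339.36; stream total = 1397 kg/s.
After stage 2: water left = (1−0.286)×339.36 = 242.3; final concentrate = 1299.9 kg/s.
sugar fraction = 1057.6/1299.9 = 0.814.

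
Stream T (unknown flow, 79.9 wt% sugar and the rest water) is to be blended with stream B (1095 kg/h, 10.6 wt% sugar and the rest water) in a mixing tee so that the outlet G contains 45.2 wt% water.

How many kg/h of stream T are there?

Let T be the unknown flow. Total out = 1095 + T.
water balance: 978.93 + 0.201·T = 0.452·(1095 + T)
(0.201 − 0.452)·T = 0.452×1095 − 978.93 = -483.99
T = -483.99 / -0.251 = 1928.2 kg/h

1928 kg/h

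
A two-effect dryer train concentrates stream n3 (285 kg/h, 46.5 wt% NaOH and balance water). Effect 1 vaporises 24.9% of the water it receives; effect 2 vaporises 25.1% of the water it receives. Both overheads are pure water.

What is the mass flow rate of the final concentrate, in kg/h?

water in feed = 285×0.535 = 152.48 kg/h.
After stage 1: water left = (1−0.249)×152.48 = 114.51; stream total = 247.03 kg/h.
After stage 2: water left = (1−0.251)×114.51 = 85.767; final concentrate = 218.29 kg/h.

218.3 kg/h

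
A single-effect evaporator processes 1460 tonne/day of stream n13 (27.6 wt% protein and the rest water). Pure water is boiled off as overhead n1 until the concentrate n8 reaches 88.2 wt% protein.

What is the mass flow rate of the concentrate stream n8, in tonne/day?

protein is conserved: 1460×0.276 = 402.96 tonne/day all reports to the concentrate.
Concentrate = 402.96/(target fraction) = 456.87 tonne/day.

456.9 tonne/day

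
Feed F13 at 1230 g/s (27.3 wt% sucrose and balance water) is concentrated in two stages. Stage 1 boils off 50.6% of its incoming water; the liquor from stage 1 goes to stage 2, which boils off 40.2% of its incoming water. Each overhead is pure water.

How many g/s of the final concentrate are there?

600 g/s

water in feed = 1230×0.727 = 894.21 g/s.
After stage 1: water left = (1−0.506)×894.21 = 441.74; stream total = 777.53 g/s.
After stage 2: water left = (1−0.402)×441.74 = 264.16; final concentrate = 599.95 g/s.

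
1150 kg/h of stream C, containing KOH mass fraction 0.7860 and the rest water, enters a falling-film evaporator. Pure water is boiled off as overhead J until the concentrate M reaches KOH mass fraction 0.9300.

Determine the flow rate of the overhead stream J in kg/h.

178.1 kg/h

KOH is conserved: 1150×0.786 = 903.9 kg/h all reports to the concentrate.
Concentrate = 903.9/(target fraction) = 971.94 kg/h.
Overhead = 1150 − 971.94 = 178.06 kg/h.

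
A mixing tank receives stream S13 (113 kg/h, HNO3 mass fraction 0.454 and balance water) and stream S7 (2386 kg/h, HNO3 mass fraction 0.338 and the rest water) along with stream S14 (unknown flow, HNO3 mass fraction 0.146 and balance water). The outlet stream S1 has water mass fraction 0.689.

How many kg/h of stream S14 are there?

488.4 kg/h

Let S14 be the unknown flow. Total out = 2499 + S14.
water balance: 1641.2 + 0.854·S14 = 0.689·(2499 + S14)
(0.854 − 0.689)·S14 = 0.689×2499 − 1641.2 = 80.581
S14 = 80.581 / 0.165 = 488.37 kg/h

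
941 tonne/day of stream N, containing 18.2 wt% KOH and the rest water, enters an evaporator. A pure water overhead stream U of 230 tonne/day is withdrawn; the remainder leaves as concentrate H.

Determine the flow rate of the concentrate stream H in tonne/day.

711 tonne/day

Concentrate = 941 − 230 = 711 tonne/day.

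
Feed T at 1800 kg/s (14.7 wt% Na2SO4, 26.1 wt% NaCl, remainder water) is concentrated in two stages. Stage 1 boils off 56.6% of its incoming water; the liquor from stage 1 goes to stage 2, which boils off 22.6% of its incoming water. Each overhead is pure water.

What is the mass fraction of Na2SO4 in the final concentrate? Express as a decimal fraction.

water in feed = 1800×0.592 = 1065.6 kg/s.
After stage 1: water left = (1−0.566)×1065.6 = 462.47; stream total = 1196.9 kg/s.
After stage 2: water left = (1−0.226)×462.47 = 357.95; final concentrate = 1092.4 kg/s.
Na2SO4 fraction = 264.6/1092.4 = 0.242.

0.242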